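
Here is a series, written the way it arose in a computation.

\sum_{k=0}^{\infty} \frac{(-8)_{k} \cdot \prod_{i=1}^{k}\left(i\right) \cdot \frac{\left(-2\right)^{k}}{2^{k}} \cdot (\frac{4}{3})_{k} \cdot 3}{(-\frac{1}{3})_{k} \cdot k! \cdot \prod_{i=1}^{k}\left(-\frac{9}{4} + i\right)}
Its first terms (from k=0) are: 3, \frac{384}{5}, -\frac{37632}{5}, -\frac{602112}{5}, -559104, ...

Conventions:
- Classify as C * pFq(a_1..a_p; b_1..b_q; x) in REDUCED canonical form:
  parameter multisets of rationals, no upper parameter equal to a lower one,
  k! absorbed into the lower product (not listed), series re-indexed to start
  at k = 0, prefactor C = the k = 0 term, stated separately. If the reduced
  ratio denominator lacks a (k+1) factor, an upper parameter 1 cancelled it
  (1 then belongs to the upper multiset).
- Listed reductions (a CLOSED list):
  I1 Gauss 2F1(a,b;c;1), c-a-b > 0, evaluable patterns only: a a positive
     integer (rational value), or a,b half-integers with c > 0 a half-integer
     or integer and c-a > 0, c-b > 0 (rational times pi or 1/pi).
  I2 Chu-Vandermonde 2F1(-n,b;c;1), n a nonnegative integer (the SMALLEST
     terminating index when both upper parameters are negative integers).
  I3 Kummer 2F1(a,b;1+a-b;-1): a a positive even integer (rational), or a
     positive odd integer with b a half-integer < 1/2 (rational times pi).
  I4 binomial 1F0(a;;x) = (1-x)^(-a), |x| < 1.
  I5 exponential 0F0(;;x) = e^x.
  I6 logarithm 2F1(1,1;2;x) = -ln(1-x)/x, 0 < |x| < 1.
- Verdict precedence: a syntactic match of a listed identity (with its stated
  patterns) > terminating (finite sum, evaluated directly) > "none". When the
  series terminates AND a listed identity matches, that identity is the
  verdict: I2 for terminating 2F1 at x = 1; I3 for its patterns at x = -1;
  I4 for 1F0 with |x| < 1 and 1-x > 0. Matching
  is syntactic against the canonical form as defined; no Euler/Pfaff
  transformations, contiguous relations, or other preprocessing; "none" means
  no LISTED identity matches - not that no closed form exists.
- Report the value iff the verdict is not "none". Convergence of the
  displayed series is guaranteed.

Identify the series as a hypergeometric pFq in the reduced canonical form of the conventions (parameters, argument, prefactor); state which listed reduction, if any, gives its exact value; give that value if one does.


Reduced: x = -1, 3F2, upper = {-8, 1, \frac{4}{3}}, lower = {-\frac{5}{4}, -\frac{1}{3}}, C = 3. Verdict: terminating. With -8 upstairs the series is a 9-term polynomial sum; evaluated term by term. Its exact value is -\frac{947660159583}{236555}.

Structural cue: t_0 being 3, the lower running product (C = 3) is a rising factorial.
Consecutive-term ratio: r(k) = -1 * (k-8) (k+1) (k+\frac{4}{3}) / [(k-\frac{5}{4}) (k-\frac{1}{3}) (k+1)] - rational in k. x = -1; t_0 = 3; negate the roots.


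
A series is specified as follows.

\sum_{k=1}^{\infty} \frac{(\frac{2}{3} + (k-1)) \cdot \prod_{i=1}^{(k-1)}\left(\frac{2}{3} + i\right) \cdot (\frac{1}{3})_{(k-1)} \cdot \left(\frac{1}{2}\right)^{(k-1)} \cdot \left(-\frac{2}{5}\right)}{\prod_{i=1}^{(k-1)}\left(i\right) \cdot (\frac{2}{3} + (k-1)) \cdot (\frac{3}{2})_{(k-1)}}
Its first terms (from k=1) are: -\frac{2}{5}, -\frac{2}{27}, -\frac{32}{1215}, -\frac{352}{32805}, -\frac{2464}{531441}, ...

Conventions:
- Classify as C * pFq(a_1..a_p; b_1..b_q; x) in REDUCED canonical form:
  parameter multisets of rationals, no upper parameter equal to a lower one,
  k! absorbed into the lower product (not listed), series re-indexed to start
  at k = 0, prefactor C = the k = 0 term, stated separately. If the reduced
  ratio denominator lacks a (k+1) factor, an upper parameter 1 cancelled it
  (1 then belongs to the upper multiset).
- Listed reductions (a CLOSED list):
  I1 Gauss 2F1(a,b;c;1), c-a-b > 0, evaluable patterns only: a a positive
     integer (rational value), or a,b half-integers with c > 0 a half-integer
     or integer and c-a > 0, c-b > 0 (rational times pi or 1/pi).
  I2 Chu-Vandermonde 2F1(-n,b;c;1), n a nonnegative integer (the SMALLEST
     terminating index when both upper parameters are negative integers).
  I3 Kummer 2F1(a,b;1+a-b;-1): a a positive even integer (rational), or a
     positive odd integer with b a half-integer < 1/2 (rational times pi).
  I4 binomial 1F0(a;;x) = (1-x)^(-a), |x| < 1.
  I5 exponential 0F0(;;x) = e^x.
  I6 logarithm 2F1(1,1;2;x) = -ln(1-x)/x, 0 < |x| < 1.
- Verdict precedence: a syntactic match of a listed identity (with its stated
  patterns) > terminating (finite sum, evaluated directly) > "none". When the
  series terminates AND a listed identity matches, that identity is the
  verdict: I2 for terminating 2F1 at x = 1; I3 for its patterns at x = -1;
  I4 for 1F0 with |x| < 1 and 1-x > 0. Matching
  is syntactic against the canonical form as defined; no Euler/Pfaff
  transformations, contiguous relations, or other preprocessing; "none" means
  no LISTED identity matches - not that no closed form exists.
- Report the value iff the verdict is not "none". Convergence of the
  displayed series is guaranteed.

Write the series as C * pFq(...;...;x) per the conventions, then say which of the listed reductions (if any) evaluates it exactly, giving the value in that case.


At argument \frac{1}{2}: a 2F1 with upper {\frac{1}{3}, \frac{5}{3}}, lower {\frac{3}{2}}, scaled by C = -\frac{2}{5}. Verdict: none here - no I1-I6 shape fits x = \frac{1}{2} with lower {\frac{3}{2}}.

The tell: x = \frac{1}{2} and striking the common factor k + 2/3 reduces the term (prefactor -2/5).
Consecutive-term ratio: r(k) = \frac{1}{2} * (k+\frac{1}{3}) (k+\frac{5}{3}) / [(k+\frac{3}{2}) (k+1)] - rational in k. x = \frac{1}{2}; t_0 = -\frac{2}{5}; negate the roots.


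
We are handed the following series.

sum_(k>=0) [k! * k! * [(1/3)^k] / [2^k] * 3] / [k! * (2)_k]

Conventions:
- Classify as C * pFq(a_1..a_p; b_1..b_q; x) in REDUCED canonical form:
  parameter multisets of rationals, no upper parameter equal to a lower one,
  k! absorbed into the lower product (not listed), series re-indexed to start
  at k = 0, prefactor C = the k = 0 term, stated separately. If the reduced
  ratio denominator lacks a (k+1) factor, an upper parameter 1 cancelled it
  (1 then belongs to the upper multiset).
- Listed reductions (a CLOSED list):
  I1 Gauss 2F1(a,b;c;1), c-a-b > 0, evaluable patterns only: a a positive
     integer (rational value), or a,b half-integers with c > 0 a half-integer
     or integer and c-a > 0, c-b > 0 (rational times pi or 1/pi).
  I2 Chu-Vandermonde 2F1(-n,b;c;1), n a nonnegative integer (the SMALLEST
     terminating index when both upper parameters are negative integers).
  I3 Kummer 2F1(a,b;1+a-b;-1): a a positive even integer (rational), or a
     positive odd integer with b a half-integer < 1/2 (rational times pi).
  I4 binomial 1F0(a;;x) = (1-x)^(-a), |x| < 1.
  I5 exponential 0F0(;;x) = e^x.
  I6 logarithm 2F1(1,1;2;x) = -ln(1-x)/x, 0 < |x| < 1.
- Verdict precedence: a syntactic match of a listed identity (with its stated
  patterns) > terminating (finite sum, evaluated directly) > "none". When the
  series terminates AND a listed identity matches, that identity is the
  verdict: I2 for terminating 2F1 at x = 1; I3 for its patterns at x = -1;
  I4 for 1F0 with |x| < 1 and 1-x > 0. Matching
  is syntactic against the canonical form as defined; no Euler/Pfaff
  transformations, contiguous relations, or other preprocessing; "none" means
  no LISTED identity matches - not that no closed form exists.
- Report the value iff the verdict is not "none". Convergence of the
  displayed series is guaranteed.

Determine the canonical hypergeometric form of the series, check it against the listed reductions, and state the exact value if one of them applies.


Classification (C = 3): 2F1 with upper {1, 1}, lower {2}, argument x = 1/6. Verdict: this is the I6 logarithm reduction (the logarithm: parameters (1,1;2), x = 1/6). Value: (-18) * ln(5/6).

The tell: from the first term 3: the factorial ratio (prefactor 3) (k+a-1)!/(a-1)! is a rising factorial (a)_k.
Consecutive-term ratio: r(k) = (1/6) * (k+1) (k+1) / [(k+2) (k+1)] - poly over poly, x = (1/6) from leading terms; C = 3 at k = 0.


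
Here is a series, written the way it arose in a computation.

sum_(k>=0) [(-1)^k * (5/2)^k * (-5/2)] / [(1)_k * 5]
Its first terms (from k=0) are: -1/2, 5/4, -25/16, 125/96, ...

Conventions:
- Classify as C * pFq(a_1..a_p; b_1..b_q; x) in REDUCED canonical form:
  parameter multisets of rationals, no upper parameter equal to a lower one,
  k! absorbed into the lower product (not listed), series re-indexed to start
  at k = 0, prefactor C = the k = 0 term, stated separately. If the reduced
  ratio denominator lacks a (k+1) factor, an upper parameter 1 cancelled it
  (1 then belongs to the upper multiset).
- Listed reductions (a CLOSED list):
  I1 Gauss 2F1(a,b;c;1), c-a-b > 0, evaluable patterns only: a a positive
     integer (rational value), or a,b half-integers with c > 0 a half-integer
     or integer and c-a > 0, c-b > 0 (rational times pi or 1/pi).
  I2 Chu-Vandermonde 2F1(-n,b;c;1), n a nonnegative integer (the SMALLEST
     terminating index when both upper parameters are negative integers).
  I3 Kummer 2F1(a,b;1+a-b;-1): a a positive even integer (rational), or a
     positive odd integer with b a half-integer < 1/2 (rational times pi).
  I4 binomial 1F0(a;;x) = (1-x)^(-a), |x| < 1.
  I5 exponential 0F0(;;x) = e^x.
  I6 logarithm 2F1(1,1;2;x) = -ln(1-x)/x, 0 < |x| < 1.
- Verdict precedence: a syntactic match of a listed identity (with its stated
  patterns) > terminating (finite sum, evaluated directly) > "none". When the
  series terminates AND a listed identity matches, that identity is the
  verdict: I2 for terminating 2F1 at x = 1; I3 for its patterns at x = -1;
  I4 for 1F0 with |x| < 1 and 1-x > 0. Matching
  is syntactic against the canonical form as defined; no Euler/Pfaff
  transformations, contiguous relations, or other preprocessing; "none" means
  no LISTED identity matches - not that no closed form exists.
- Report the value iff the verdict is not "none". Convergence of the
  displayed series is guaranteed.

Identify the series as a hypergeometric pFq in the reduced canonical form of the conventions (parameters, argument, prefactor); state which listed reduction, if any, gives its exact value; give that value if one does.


First insight: with t_0 = -1/2, the constant factors (C = -1/2) combine into one prefactor.
Consecutive-term ratio: r(k) = (-5/2) * 1 / [(k+1)] - rational; roots negated = parameters, x = (-5/2), C = -1/2.

Reduced: x = -5/2, 0F0, upper = {-}, lower = {-}, C = -1/2. Verdict (x = -5/2): the exponential series (I5) applies (the 0F0 exponential series at x = -5/2). Sum: (-1/2) * e^(-5/2).


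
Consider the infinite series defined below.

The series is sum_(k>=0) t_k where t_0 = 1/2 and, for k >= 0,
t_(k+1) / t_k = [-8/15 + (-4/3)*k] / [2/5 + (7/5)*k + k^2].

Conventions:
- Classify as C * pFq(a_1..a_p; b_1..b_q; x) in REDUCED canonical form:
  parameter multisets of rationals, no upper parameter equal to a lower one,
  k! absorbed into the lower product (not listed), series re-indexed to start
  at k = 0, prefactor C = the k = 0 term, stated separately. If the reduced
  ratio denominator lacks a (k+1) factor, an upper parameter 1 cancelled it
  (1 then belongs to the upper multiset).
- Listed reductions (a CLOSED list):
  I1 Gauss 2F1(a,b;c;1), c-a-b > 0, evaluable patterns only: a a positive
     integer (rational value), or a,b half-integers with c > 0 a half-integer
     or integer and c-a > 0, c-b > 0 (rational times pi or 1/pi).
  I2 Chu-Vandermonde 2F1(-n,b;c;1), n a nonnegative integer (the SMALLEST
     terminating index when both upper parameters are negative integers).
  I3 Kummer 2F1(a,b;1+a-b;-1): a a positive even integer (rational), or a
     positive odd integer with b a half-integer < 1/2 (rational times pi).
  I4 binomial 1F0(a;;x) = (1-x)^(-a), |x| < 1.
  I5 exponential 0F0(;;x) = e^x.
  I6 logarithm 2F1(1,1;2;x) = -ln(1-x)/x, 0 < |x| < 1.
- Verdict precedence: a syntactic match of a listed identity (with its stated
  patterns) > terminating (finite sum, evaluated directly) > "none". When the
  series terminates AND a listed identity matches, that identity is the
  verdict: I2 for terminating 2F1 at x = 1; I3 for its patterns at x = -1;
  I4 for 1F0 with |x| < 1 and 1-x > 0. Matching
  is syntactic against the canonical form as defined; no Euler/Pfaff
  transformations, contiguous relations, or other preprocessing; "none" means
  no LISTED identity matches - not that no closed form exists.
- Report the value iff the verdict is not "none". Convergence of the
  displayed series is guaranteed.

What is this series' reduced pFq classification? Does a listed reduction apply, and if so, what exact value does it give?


At argument -4/3: a 0F0 with upper {-}, lower {-}, scaled by C = 1/2. Verdict at x = -4/3: the exponential series (I5) matches (the 0F0 exponential series at x = -4/3). Exact value: (1/2) * e^(-4/3).

Key step: t_0 being 1/2, the parameter 2/5 appears in both the upper and lower lists and cancels.
Adjacent-term ratio: r(k) = (-4/3) * 1 / [(k+1)] - rational in k. x = (-4/3); t_0 = 1/2; negate the roots.


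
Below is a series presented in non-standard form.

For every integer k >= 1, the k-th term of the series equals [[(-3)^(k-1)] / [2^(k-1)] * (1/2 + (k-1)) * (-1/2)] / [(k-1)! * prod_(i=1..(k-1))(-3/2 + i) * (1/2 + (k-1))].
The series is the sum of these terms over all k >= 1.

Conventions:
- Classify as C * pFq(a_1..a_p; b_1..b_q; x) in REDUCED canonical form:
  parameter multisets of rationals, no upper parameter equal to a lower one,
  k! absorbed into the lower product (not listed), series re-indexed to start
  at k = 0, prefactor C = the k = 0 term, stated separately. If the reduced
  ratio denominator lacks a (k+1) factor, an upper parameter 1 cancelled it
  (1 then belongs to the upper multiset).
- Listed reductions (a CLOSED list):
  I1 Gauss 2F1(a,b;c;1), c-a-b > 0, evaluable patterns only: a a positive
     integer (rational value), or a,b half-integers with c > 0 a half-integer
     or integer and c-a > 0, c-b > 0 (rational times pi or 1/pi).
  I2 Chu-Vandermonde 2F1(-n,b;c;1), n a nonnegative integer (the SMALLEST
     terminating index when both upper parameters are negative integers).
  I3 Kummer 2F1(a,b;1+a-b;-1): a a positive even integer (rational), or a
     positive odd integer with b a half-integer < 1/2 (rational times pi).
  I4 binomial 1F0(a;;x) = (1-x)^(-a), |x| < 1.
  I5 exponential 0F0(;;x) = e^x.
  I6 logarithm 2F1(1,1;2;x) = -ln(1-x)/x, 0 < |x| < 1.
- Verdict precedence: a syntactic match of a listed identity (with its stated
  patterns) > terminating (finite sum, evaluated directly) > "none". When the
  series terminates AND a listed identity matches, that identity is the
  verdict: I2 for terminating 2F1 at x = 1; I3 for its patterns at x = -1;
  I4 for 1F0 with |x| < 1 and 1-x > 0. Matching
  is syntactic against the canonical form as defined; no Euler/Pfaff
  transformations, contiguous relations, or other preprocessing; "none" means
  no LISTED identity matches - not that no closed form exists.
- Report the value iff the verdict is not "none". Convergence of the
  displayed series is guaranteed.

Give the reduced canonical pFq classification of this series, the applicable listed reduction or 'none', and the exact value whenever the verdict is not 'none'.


With C = -1/2: the canonical form is 0F1(-; -1/2; -3/2). Verdict: none - at argument -3/2 the multisets {-} ; {-1/2} match no listed identity.

Structural cue: t_0 = -1/2 here, and the lower running product (prefactor -1/2) is a rising factorial.
Consecutive-term ratio: r(k) = (-3/2) * 1 / [(k-1/2) (k+1)] - rational; roots negated = parameters, x = (-3/2), C = -1/2.


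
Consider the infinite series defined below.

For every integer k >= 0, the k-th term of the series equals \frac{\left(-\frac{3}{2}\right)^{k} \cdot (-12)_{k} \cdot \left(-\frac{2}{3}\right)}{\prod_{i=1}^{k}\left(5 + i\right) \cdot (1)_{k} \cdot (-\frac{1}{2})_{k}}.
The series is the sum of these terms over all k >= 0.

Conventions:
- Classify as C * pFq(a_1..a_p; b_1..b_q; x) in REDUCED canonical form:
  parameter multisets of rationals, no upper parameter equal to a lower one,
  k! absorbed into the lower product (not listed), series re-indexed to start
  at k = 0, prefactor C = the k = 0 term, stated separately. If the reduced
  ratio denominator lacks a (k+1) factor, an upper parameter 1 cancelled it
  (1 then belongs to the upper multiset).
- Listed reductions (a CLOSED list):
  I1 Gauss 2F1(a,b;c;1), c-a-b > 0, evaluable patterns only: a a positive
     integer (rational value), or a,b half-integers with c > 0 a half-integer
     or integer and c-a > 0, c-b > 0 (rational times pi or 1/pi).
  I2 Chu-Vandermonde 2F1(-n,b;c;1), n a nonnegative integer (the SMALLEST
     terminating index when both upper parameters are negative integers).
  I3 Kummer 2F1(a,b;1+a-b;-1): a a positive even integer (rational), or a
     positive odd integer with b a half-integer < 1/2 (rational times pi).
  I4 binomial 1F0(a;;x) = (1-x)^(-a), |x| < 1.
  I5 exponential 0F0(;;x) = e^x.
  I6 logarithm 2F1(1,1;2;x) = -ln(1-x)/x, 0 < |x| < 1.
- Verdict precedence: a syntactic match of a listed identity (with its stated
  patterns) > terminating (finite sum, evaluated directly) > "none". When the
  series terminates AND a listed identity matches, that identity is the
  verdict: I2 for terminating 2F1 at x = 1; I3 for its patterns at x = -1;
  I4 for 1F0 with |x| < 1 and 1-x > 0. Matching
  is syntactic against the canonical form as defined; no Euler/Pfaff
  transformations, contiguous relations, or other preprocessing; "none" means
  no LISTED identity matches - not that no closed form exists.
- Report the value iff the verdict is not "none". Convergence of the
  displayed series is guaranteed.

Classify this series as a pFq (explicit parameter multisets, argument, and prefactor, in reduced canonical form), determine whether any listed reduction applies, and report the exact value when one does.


Prefactor -\frac{2}{3}, argument -\frac{3}{2}: 1F2 with upper {-12} over lower {-\frac{1}{2}, 6}. Verdict: terminating at k = 12: the factor (-12)_k kills every later term; summing the 13 survivors is exact. Exact value: \frac{17932282826352878909}{1035253966306560000}.

Key observation: t_0 being -\frac{2}{3}, (1)_k (C = -2/3, x = -3/2) is k! itself.
Ratio: r(k) = -\frac{3}{2} * (k-12) / [(k-\frac{1}{2}) (k+6) (k+1)] - rational in k. x = -\frac{3}{2}; t_0 = -\frac{2}{3}; negate the roots.


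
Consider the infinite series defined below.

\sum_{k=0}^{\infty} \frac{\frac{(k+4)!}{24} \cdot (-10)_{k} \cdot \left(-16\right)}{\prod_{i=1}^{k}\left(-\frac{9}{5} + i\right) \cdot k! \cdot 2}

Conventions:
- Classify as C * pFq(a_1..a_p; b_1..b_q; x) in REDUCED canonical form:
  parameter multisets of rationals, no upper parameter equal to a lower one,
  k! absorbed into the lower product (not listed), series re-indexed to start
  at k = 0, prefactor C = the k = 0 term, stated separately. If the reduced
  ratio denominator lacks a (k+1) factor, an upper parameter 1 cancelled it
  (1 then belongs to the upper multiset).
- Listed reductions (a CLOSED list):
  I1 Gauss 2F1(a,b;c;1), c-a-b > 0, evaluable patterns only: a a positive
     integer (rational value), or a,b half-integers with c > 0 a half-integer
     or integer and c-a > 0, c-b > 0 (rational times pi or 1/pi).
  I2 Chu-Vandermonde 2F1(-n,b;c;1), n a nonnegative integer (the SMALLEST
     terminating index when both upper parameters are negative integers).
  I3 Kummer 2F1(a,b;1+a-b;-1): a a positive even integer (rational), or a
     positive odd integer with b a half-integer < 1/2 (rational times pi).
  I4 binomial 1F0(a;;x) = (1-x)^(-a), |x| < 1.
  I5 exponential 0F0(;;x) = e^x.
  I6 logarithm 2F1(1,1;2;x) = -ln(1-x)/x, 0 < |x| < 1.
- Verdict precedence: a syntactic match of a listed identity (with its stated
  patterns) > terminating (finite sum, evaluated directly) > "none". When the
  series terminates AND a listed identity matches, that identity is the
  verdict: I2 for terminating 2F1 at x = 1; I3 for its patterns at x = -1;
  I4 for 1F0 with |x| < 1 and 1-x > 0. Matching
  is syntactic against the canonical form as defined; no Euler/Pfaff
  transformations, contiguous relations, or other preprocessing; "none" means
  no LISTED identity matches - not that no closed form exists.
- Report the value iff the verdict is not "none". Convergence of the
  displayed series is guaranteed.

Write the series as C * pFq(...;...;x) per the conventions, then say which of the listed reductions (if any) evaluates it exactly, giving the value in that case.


Key observation: t_0 being -8, the lower running product (C = -8, x = 1) is a rising factorial.
Consecutive-term ratio: r(k) = 1 * (k-10) (k+5) / [(k-\frac{4}{5}) (k+1)] - rational; roots negated = parameters, x = 1, C = -8.

With C = -8: the canonical form is 2F1(-10, 5; -\frac{4}{5}; 1). Verdict: the Chu-Vandermonde identity I2 applies (terminating 2F1 at x = 1 with n = 10, b = 5, c = -\frac{4}{5}). Exact value: \frac{8816}{16523}.


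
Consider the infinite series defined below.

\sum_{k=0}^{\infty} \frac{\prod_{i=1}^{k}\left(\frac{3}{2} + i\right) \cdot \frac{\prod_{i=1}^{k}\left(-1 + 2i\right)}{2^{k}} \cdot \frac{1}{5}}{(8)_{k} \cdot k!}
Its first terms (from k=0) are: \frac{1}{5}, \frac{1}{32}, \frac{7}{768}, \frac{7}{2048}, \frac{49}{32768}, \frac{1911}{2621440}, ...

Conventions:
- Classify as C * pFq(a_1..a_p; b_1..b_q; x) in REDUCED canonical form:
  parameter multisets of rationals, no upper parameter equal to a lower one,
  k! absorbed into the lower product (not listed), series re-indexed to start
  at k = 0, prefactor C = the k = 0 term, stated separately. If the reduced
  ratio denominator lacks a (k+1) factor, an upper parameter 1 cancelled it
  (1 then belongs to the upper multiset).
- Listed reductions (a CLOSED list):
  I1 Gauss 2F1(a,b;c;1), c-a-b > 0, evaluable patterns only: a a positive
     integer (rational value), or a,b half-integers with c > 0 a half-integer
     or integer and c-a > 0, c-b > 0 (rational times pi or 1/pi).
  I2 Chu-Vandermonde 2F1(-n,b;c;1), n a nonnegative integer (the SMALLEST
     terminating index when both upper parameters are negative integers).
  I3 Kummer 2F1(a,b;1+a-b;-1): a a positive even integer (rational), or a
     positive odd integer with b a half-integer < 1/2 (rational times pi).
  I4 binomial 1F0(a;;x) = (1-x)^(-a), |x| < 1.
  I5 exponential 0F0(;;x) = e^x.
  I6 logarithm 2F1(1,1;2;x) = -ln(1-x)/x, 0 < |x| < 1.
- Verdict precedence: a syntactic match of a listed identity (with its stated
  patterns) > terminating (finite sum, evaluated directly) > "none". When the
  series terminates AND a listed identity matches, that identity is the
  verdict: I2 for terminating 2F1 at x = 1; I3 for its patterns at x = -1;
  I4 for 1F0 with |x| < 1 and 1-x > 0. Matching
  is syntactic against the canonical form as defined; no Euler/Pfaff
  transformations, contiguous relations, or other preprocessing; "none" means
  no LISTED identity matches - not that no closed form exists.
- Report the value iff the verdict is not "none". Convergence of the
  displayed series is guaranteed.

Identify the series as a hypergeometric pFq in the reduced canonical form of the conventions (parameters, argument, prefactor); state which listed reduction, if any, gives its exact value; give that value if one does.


Classification (C = \frac{1}{5}): 2F1 with upper {\frac{1}{2}, \frac{5}{2}}, lower {8}, argument x = 1. Verdict: this is Gauss's theorem I1 (half-integer case) (x = 1; upper {\frac{1}{2}, \frac{5}{2}} half-integers, c = 8 in the evaluable pattern). Its exact value is \frac{524288}{675675} / \pi.

The tell: from the first term \frac{1}{5}: the running product (C = 1/5, x = 1) telescopes to a rising factorial.
Ratio: r(k) = 1 * (k+\frac{1}{2}) (k+\frac{5}{2}) / [(k+8) (k+1)] - rational in k. x = 1; t_0 = \frac{1}{5}; negate the roots.


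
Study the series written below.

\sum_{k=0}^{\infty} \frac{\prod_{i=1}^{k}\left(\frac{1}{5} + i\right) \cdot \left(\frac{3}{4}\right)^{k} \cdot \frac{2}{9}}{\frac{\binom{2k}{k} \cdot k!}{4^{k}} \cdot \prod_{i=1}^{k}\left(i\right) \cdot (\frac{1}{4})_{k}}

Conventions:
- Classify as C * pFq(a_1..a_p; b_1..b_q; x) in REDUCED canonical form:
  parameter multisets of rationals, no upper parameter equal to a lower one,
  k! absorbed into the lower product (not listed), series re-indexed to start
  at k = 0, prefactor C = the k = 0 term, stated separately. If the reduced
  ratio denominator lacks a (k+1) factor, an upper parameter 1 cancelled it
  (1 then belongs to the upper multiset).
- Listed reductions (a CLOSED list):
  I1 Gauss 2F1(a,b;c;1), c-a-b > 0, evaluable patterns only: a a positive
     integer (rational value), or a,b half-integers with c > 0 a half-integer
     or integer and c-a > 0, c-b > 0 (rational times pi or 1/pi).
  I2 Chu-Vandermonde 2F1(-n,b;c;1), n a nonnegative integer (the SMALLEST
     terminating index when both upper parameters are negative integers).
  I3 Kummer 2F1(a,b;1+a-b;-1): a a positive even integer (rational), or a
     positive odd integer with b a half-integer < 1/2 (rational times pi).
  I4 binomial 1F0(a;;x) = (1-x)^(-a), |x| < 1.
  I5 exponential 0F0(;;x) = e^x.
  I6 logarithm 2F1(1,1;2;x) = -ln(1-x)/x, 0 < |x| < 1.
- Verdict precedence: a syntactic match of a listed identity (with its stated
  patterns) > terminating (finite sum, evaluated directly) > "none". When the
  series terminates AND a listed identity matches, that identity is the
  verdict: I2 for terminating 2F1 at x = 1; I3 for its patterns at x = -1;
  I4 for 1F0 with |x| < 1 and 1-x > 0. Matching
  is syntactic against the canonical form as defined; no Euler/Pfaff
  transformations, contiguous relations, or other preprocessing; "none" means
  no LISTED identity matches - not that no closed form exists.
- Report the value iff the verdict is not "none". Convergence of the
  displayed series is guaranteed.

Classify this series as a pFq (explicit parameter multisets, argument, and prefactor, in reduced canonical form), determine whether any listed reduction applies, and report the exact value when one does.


At argument \frac{3}{4}: a 1F2 with upper {\frac{6}{5}}, lower {\frac{1}{4}, \frac{1}{2}}, scaled by C = \frac{2}{9}. Verdict: none. A 1F2 with upper {\frac{6}{5}} fits none of I1-I6 at x = \frac{3}{4}; the sum runs forever.

Structural cue: from the first term \frac{2}{9}: the running product (C = 2/9) telescopes to a rising factorial.
Term ratio: r(k) = \frac{3}{4} * (k+\frac{6}{5}) / [(k+\frac{1}{4}) (k+\frac{1}{2}) (k+1)] ; factor over Q: parameters, x = \frac{3}{4}, and C = \frac{2}{9}.


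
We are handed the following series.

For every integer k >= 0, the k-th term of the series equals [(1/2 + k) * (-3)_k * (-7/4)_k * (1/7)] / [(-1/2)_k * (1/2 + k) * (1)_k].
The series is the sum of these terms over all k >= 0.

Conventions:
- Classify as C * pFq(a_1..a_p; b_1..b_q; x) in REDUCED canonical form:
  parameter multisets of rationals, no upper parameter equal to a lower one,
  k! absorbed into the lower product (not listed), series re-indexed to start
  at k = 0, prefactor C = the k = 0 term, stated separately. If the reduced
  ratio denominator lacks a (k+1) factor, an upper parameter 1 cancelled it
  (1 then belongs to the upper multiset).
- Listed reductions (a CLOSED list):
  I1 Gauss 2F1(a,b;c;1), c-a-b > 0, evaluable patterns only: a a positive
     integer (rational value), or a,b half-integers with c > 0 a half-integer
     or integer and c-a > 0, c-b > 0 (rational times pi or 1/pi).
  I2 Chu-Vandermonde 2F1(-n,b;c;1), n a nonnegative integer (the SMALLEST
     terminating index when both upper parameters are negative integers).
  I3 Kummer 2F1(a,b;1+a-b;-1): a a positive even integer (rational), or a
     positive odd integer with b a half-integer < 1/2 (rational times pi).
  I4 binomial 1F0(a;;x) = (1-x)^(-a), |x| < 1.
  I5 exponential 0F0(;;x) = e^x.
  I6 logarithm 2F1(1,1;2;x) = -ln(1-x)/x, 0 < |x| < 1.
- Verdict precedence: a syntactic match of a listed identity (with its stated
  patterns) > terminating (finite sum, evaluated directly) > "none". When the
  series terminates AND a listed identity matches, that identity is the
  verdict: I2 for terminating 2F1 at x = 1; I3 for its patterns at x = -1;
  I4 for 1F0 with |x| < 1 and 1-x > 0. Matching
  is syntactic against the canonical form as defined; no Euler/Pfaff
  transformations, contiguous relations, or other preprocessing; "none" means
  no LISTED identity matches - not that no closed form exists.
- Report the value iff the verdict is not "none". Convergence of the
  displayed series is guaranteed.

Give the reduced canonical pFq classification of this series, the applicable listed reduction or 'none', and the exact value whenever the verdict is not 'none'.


The series (x = 1) is 2F1: upper {-3, -7/4}, lower {-1/2}, prefactor 1/7. Verdict: Chu-Vandermonde (I2) matches (terminating 2F1 at x = 1 with n = 3, b = -7/4, c = -1/2). Value: -195/56.

First insight: t_0 = 1/7 here, and striking the common factor k + 1/2 reduces the term (prefactor 1/7).
Consecutive-term ratio: r(k) = 1 * (k-3) (k-7/4) / [(k-1/2) (k+1)] - rational; roots negated = parameters, x = 1, C = 1/7.


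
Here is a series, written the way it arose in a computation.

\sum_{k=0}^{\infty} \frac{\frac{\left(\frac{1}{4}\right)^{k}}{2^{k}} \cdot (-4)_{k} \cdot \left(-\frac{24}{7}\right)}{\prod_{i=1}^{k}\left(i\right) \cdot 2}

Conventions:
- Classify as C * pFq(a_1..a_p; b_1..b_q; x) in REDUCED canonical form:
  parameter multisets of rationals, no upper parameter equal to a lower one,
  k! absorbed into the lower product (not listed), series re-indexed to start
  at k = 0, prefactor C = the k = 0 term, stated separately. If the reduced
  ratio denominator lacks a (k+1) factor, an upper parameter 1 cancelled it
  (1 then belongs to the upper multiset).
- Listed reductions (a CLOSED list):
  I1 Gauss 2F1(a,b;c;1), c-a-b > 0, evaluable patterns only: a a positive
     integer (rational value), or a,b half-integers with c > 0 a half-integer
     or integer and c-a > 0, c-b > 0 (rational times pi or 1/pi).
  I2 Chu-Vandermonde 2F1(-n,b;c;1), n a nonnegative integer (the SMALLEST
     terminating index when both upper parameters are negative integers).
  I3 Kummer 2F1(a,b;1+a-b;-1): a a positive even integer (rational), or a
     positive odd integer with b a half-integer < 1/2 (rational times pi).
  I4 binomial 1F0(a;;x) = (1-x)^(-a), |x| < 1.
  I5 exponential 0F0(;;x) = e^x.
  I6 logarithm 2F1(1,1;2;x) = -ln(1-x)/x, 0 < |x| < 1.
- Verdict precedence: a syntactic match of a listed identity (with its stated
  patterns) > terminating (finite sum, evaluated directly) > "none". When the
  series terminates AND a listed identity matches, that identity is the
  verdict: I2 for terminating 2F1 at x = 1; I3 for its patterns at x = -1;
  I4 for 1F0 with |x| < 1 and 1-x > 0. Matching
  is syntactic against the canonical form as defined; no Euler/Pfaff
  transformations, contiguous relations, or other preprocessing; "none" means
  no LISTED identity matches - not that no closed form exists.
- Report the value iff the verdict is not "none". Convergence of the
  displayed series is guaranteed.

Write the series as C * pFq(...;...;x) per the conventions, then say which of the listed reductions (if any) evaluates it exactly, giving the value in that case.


x = \frac{1}{8} here; the reduced form reads 1F0, upper {-4}, lower {-}, C = -\frac{12}{7}. Verdict: this is binomial (I4) (the 1F0 binomial series: exponent 4, x = \frac{1}{8}). Exact value: -\frac{1029}{1024}.

The tell: x = \frac{1}{8} and the product of the first k integers (C = -12/7) is k!.
Adjacent-term ratio: r(k) = \frac{1}{8} * (k-4) / [(k+1)] - poly over poly, x = \frac{1}{8} from leading terms; C = -\frac{12}{7} at k = 0.


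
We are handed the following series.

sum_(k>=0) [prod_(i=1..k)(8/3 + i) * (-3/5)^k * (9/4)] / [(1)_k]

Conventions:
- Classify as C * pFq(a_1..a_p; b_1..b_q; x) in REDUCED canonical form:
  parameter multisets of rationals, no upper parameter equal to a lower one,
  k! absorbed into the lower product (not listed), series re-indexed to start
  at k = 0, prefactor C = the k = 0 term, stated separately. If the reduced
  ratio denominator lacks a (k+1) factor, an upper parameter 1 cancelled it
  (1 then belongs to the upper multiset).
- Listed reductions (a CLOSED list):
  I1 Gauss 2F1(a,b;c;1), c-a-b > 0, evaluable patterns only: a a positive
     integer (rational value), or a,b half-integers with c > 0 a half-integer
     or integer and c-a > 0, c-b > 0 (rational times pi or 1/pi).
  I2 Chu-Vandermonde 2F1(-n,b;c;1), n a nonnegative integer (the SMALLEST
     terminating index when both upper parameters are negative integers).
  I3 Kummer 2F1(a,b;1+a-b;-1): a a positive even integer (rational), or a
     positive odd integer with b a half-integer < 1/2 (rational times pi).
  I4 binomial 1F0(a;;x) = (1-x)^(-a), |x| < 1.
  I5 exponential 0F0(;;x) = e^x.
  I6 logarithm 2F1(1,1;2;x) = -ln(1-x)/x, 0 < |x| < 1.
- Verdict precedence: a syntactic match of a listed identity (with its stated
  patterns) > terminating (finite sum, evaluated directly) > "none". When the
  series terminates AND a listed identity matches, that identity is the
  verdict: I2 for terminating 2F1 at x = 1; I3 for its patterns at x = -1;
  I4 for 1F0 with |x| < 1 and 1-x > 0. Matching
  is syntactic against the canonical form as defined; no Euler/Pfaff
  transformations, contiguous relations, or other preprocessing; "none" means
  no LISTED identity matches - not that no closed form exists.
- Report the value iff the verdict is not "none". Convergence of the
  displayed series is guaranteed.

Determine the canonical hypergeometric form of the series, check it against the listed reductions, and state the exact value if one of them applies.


At argument -3/5: a 1F0 with upper {11/3}, lower {-}, scaled by C = 9/4. Verdict: the binomial series (I4) applies (the 1F0 binomial series: exponent -11/3, x = -3/5). Its exact value is (9/4) * (8/5)^(-11/3).

Key observation: with t_0 = 9/4, (1)_k (prefactor 9/4) is k! itself.
Consecutive-term ratio: r(k) = (-3/5) * (k+11/3) / [(k+1)] - rational in k, leading ratio (-3/5); with t_0 = 9/4, classification follows.


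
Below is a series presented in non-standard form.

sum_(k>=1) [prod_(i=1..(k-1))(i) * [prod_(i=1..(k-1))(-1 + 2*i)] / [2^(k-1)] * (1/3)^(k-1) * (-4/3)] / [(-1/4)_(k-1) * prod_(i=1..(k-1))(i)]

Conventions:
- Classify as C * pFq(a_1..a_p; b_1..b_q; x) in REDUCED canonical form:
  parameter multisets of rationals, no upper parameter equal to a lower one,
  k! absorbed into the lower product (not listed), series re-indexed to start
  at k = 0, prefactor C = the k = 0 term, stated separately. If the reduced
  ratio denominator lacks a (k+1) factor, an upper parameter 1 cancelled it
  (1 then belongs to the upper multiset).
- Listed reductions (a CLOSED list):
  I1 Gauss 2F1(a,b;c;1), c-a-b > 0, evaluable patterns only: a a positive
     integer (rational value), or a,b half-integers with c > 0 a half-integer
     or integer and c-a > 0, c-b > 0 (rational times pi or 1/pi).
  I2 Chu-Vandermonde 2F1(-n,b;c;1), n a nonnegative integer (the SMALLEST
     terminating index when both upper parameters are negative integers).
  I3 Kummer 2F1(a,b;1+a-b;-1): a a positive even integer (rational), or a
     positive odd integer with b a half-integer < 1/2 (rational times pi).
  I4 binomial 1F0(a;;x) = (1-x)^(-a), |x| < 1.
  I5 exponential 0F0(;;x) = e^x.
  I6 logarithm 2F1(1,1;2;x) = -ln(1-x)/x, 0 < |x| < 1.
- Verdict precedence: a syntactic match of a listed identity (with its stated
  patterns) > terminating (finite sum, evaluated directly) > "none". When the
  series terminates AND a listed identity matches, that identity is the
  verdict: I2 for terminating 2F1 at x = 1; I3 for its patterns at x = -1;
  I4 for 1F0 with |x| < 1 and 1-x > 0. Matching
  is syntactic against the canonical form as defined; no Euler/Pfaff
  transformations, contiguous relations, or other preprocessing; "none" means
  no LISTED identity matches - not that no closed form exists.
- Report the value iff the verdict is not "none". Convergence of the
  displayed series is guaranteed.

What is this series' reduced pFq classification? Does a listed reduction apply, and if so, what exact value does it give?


The tell: t_0 = -4/3 here, and the odd product 1*3*...*(2k-1) (prefactor -4/3) is 2^k (1/2)_k.
Ratio: r(k) = (1/3) * (k+1/2) (k+1) / [(k-1/4) (k+1)] - rational in k. x = (1/3); t_0 = -4/3; negate the roots.

x = 1/3 here; the reduced form reads 2F1, upper {1/2, 1}, lower {-1/4}, C = -4/3. Verdict: none - this 2F1 at x = 1/3 matches no listed pattern, and upper {1/2, 1} holds no stopper.


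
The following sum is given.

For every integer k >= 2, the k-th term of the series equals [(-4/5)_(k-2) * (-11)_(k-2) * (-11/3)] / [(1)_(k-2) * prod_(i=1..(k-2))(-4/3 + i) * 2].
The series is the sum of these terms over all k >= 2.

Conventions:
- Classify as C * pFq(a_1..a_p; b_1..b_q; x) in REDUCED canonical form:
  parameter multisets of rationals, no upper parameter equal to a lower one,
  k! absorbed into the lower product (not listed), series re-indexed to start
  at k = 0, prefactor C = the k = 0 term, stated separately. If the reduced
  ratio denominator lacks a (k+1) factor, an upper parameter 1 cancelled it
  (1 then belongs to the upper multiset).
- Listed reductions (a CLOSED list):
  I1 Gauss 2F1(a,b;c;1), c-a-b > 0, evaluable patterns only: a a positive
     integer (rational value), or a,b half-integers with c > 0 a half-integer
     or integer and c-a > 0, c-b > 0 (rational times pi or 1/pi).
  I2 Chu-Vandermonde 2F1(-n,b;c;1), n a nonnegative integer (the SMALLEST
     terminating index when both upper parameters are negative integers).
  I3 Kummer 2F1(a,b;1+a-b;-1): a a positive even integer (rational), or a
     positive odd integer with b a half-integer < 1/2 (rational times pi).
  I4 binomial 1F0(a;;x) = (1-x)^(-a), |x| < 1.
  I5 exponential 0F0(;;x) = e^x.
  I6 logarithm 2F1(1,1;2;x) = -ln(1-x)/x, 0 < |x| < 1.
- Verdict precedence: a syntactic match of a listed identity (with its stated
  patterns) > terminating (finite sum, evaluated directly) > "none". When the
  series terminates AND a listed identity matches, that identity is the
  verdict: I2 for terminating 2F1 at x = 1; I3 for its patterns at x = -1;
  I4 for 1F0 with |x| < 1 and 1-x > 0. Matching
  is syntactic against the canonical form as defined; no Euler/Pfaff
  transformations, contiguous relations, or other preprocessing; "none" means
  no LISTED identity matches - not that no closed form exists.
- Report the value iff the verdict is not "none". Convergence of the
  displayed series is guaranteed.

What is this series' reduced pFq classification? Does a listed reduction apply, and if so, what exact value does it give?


The series (x = 1) is 2F1: upper {-11, -4/5}, lower {-1/3}, prefactor -11/6. Verdict at x = 1: the Chu-Vandermonde identity I2 matches (terminating 2F1 at x = 1 with n = 11, b = -4/5, c = -1/3). Sum: 1074693358556279/41524658203125.

Key step: t_0 = -11/6 here, and the lower running product (C = -11/6) is a rising factorial.
Ratio: r(k) = 1 * (k-11) (k-4/5) / [(k-1/3) (k+1)] - rational in k. x = 1; t_0 = -11/6; negate the roots.


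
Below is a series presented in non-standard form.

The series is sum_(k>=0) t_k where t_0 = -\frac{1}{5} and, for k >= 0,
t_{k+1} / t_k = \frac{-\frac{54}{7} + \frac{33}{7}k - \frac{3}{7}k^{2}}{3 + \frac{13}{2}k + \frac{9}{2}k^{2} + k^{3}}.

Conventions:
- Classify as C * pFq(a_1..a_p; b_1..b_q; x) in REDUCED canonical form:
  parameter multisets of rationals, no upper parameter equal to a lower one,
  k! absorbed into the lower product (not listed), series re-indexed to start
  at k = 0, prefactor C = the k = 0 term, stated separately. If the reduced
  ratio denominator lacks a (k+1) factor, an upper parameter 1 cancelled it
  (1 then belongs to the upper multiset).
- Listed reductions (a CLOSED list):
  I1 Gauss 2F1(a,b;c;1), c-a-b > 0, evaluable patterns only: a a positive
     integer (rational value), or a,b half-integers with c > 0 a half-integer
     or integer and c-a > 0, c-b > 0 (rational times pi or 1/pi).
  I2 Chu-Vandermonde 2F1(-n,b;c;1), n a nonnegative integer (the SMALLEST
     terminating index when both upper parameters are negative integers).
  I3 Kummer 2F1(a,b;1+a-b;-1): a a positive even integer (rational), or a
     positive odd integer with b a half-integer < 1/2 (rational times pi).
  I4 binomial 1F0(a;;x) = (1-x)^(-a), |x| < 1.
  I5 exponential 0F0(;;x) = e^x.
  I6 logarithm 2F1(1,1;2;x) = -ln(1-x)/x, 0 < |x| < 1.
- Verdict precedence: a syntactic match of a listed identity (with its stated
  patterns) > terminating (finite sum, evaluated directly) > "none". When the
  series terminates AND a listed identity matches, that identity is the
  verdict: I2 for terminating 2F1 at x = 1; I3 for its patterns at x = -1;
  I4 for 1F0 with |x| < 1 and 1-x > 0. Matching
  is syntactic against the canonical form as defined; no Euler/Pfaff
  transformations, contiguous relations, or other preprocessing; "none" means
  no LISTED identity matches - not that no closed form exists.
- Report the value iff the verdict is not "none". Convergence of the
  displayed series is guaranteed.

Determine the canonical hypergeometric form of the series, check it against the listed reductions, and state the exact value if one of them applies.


At argument -\frac{3}{7}: a 2F2 with upper {-9, -2}, lower {\frac{3}{2}, 2}, scaled by C = -\frac{1}{5}. Verdict: terminating. (-2)_k vanishes past k = 2, leaving a 3-term sum, computed directly. Its exact value is \frac{241}{1225}.

Key step: from the first term -\frac{1}{5}: factor the ratio over Q (prefactor -1/5): negated roots = parameters.
Ratio: r(k) = -\frac{3}{7} * (k-9) (k-2) / [(k+\frac{3}{2}) (k+2) (k+1)] - rational in k, leading ratio -\frac{3}{7}; with t_0 = -\frac{1}{5}, classification follows.
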